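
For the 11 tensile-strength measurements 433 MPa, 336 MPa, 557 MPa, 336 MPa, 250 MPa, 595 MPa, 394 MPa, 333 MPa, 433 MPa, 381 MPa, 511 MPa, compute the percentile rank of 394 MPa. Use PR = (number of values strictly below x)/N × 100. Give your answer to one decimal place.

45.5

N = 11.
Strictly below 394: 5. Equal to 394: 1.
PR = 5/11 × 100 = 45.5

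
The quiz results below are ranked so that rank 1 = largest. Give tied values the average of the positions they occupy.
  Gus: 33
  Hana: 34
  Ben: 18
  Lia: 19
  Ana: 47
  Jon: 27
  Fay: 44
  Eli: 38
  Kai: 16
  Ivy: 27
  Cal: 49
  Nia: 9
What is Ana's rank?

2

Sorted (descending): 49, 47, 44, 38, 34, 33, 27, 27, 19, 18, 16, 9
The 2 values of 27 occupy positions 7–8 → average rank (7+8)/2 = 7.5.
Ana has value 47 → rank 2.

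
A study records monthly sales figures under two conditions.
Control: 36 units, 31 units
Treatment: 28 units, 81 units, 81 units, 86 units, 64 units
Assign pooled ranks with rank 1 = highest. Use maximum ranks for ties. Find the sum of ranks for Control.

11

Sorted (descending): 86, 81, 81, 64, 36, 31, 28
The 2 values of 81 occupy positions 2–3 → each gets rank 3.
Control values → pooled ranks: 36→5, 31→6
Rank sum = 5 + 6 = 11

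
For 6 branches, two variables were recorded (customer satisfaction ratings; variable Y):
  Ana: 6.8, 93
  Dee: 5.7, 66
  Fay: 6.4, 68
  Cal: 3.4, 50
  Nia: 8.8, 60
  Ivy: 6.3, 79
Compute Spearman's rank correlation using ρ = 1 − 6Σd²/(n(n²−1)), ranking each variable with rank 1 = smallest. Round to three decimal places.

0.371

Ranks of variable 1: 5, 2, 4, 1, 6, 3
Ranks of variable 2: 6, 3, 4, 1, 2, 5
d = r₁ − r₂: -1, -1, 0, 0, 4, -2
d²: 1, 1, 0, 0, 16, 4; Σd² = 22
ρ = 1 − 6·22/(6·35) = 1 − 132/210 = 0.371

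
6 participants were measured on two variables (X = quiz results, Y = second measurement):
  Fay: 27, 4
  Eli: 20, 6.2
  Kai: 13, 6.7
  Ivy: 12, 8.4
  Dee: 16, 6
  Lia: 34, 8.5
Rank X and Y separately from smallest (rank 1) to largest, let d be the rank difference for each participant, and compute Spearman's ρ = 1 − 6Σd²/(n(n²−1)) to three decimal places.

Ranks of variable 1: 5, 4, 2, 1, 3, 6
Ranks of variable 2: 1, 3, 4, 5, 2, 6
d = r₁ − r₂: 4, 1, -2, -4, 1, 0
d²: 16, 1, 4, 16, 1, 0; Σd² = 38
ρ = 1 − 6·38/(6·35) = 1 − 228/210 = -0.086

-0.086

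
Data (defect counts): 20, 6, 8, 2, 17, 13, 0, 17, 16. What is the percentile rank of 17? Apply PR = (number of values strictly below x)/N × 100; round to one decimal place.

N = 9.
Strictly below 17: 6. Equal to 17: 2.
PR = 6/9 × 100 = 66.7

66.7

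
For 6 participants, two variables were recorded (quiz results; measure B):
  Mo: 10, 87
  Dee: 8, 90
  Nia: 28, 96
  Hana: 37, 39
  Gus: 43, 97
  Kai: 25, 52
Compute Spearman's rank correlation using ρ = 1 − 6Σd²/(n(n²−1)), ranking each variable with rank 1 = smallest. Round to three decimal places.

0.200

Ranks of variable 1: 2, 1, 4, 5, 6, 3
Ranks of variable 2: 3, 4, 5, 1, 6, 2
d = r₁ − r₂: -1, -3, -1, 4, 0, 1
d²: 1, 9, 1, 16, 0, 1; Σd² = 28
ρ = 1 − 6·28/(6·35) = 1 − 168/210 = 0.200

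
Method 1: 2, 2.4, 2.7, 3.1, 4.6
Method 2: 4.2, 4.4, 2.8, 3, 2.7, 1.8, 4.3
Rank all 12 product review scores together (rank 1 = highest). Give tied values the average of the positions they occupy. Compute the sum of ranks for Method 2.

Sorted (descending): 4.6, 4.4, 4.3, 4.2, 3.1, 3, 2.8, 2.7, 2.7, 2.4, 2, 1.8
The 2 values of 2.7 occupy positions 8–9 → average rank (8+9)/2 = 8.5.
Method 2 values → pooled ranks: 4.2→4, 4.4→2, 2.8→7, 3→6, 2.7→8.5, 1.8→12, 4.3→3
Rank sum = 4 + 2 + 7 + 6 + 8.5 + 12 + 3 = 42.5

42.5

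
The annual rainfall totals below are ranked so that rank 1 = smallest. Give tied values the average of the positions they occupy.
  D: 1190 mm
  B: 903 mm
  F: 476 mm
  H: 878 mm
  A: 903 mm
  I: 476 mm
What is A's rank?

Sorted (ascending): 476, 476, 878, 903, 903, 1190
The 2 values of 476 occupy positions 1–2 → average rank (1+2)/2 = 1.5.
The 2 values of 903 occupy positions 4–5 → average rank (4+5)/2 = 4.5.
A has value 903 mm → rank 4.5.

4.5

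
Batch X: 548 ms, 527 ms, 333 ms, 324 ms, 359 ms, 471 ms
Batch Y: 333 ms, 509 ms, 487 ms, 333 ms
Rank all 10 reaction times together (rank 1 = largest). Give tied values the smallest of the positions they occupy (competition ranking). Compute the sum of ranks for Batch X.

Sorted (descending): 548, 527, 509, 487, 471, 359, 333, 333, 333, 324
The 3 values of 333 occupy positions 7–9 → each gets rank 7.
Batch X values → pooled ranks: 548→1, 527→2, 333→7, 324→10, 359→6, 471→5
Rank sum = 1 + 2 + 7 + 10 + 6 + 5 = 31

31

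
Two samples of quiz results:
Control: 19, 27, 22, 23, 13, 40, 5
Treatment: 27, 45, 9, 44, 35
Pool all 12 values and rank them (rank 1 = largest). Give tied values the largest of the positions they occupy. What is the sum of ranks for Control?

Sorted (descending): 45, 44, 40, 35, 27, 27, 23, 22, 19, 13, 9, 5
The 2 values of 27 occupy positions 5–6 → each gets rank 6.
Control values → pooled ranks: 19→9, 27→6, 22→8, 23→7, 13→10, 40→3, 5→12
Rank sum = 9 + 6 + 8 + 7 + 10 + 3 + 12 = 55

55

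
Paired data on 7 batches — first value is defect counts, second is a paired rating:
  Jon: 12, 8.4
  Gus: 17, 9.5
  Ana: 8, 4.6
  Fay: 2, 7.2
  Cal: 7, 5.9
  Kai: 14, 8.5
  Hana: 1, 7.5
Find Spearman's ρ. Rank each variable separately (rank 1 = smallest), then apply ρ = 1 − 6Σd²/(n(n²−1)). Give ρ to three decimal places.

Ranks of variable 1: 5, 7, 4, 2, 3, 6, 1
Ranks of variable 2: 5, 7, 1, 3, 2, 6, 4
d = r₁ − r₂: 0, 0, 3, -1, 1, 0, -3
d²: 0, 0, 9, 1, 1, 0, 9; Σd² = 20
ρ = 1 − 6·20/(7·48) = 1 − 120/336 = 0.643

0.643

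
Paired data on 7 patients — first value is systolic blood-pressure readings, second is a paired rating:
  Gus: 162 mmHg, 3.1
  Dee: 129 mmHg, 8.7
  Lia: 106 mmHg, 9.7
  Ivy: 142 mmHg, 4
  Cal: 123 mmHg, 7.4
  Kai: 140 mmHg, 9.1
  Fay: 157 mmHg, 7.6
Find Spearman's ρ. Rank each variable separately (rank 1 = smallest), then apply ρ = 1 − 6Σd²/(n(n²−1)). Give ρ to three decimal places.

Ranks of variable 1: 7, 3, 1, 5, 2, 4, 6
Ranks of variable 2: 1, 5, 7, 2, 3, 6, 4
d = r₁ − r₂: 6, -2, -6, 3, -1, -2, 2
d²: 36, 4, 36, 9, 1, 4, 4; Σd² = 94
ρ = 1 − 6·94/(7·48) = 1 − 564/336 = -0.679

-0.679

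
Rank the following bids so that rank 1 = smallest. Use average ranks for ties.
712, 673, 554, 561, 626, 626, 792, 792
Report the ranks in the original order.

Sorted (ascending): 554, 561, 626, 626, 673, 712, 792, 792
The 2 values of 626 occupy positions 3–4 → average rank (3+4)/2 = 3.5.
The 2 values of 792 occupy positions 7–8 → average rank (7+8)/2 = 7.5.

6, 5, 1, 2, 3.5, 3.5, 7.5, 7.5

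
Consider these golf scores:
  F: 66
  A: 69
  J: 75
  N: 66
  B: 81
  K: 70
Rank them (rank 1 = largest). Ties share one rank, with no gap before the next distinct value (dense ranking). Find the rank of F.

5

Sorted (descending): 81, 75, 70, 69, 66, 66
The 2 values of 66 share dense rank 5.
Remaining distinct values take the next consecutive integers.
F has value 66 → rank 5.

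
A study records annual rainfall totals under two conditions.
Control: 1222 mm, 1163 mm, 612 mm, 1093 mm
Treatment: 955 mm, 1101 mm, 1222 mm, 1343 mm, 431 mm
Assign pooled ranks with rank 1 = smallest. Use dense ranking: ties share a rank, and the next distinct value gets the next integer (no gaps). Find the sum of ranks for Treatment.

Sorted (ascending): 431, 612, 955, 1093, 1101, 1163, 1222, 1222, 1343
The 2 values of 1222 share dense rank 7.
Remaining distinct values take the next consecutive integers.
Treatment values → pooled ranks: 955→3, 1101→5, 1222→7, 1343→8, 431→1
Rank sum = 3 + 5 + 7 + 8 + 1 = 24

24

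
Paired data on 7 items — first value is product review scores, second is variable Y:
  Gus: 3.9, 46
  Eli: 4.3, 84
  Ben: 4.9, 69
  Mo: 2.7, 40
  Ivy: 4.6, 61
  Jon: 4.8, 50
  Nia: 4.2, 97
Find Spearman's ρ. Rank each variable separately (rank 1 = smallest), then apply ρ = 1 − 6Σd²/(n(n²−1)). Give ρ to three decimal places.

0.393

Ranks of variable 1: 2, 4, 7, 1, 5, 6, 3
Ranks of variable 2: 2, 6, 5, 1, 4, 3, 7
d = r₁ − r₂: 0, -2, 2, 0, 1, 3, -4
d²: 0, 4, 4, 0, 1, 9, 16; Σd² = 34
ρ = 1 − 6·34/(7·48) = 1 − 204/336 = 0.393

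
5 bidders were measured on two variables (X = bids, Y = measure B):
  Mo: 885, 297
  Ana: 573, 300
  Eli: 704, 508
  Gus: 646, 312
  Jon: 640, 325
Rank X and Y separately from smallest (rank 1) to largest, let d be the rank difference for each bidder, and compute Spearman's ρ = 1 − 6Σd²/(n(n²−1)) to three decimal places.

Ranks of variable 1: 5, 1, 4, 3, 2
Ranks of variable 2: 1, 2, 5, 3, 4
d = r₁ − r₂: 4, -1, -1, 0, -2
d²: 16, 1, 1, 0, 4; Σd² = 22
ρ = 1 − 6·22/(5·24) = 1 − 132/120 = -0.100

-0.100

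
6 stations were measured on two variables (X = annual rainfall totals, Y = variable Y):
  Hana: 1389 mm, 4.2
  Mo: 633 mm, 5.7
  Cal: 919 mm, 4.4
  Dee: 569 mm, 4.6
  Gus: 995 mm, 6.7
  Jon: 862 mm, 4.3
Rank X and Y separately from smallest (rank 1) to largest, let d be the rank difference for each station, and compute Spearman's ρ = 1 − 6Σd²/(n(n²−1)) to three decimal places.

-0.314

Ranks of variable 1: 6, 2, 4, 1, 5, 3
Ranks of variable 2: 1, 5, 3, 4, 6, 2
d = r₁ − r₂: 5, -3, 1, -3, -1, 1
d²: 25, 9, 1, 9, 1, 1; Σd² = 46
ρ = 1 − 6·46/(6·35) = 1 − 276/210 = -0.314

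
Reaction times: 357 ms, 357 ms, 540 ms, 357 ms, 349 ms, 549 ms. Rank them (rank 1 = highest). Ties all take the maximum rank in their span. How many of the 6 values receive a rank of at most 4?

2

Sorted (descending): 549, 540, 357, 357, 357, 349
The 3 values of 357 occupy positions 3–5 → each gets rank 5.
Ranks ≤ 4: {1, 2} → 2 values.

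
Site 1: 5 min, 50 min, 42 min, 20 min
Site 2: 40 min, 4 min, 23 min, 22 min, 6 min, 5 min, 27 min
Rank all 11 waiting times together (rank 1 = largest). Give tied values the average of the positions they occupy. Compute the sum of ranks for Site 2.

46.5

Sorted (descending): 50, 42, 40, 27, 23, 22, 20, 6, 5, 5, 4
The 2 values of 5 occupy positions 9–10 → average rank (9+10)/2 = 9.5.
Site 2 values → pooled ranks: 40→3, 4→11, 23→5, 22→6, 6→8, 5→9.5, 27→4
Rank sum = 3 + 11 + 5 + 6 + 8 + 9.5 + 4 = 46.5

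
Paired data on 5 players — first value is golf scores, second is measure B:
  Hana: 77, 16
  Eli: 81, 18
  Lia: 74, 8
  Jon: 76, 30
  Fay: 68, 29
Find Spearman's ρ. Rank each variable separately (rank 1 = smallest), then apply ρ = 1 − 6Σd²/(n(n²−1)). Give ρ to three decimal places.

-0.100

Ranks of variable 1: 4, 5, 2, 3, 1
Ranks of variable 2: 2, 3, 1, 5, 4
d = r₁ − r₂: 2, 2, 1, -2, -3
d²: 4, 4, 1, 4, 9; Σd² = 22
ρ = 1 − 6·22/(5·24) = 1 − 132/120 = -0.100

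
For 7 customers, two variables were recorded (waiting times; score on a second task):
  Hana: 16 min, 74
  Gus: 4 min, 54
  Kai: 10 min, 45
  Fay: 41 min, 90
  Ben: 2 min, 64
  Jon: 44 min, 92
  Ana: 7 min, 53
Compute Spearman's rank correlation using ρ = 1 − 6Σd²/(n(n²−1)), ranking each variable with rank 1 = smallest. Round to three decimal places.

Ranks of variable 1: 5, 2, 4, 6, 1, 7, 3
Ranks of variable 2: 5, 3, 1, 6, 4, 7, 2
d = r₁ − r₂: 0, -1, 3, 0, -3, 0, 1
d²: 0, 1, 9, 0, 9, 0, 1; Σd² = 20
ρ = 1 − 6·20/(7·48) = 1 − 120/336 = 0.643

0.643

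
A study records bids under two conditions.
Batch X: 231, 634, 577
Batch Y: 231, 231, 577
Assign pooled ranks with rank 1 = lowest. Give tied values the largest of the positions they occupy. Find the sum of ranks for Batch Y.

Sorted (ascending): 231, 231, 231, 577, 577, 634
The 3 values of 231 occupy positions 1–3 → each gets rank 3.
The 2 values of 577 occupy positions 4–5 → each gets rank 5.
Batch Y values → pooled ranks: 231→3, 231→3, 577→5
Rank sum = 3 + 3 + 5 = 11

11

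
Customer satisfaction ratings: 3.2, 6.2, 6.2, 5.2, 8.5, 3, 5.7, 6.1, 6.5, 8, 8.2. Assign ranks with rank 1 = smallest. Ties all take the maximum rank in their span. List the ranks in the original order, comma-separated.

2, 7, 7, 3, 11, 1, 4, 5, 8, 9, 10

Sorted (ascending): 3, 3.2, 5.2, 5.7, 6.1, 6.2, 6.2, 6.5, 8, 8.2, 8.5
The 2 values of 6.2 occupy positions 6–7 → each gets rank 7.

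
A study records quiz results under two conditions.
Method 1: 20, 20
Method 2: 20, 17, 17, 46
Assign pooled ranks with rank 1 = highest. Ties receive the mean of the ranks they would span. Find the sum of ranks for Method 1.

Sorted (descending): 46, 20, 20, 20, 17, 17
The 3 values of 20 occupy positions 2–4 → average rank 3.
The 2 values of 17 occupy positions 5–6 → average rank (5+6)/2 = 5.5.
Method 1 values → pooled ranks: 20→3, 20→3
Rank sum = 3 + 3 = 6

6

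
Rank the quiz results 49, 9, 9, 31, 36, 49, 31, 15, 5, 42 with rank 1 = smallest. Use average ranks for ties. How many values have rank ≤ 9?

8

Sorted (ascending): 5, 9, 9, 15, 31, 31, 36, 42, 49, 49
The 2 values of 9 occupy positions 2–3 → average rank (2+3)/2 = 2.5.
The 2 values of 31 occupy positions 5–6 → average rank (5+6)/2 = 5.5.
The 2 values of 49 occupy positions 9–10 → average rank (9+10)/2 = 9.5.
Ranks ≤ 9: {1, 2.5, 2.5, 4, 5.5, 5.5, 7, 8} → 8 values.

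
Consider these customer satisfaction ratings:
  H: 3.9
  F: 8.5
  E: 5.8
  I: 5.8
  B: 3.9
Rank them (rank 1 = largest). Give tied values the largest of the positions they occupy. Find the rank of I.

3

Sorted (descending): 8.5, 5.8, 5.8, 3.9, 3.9
The 2 values of 5.8 occupy positions 2–3 → each gets rank 3.
The 2 values of 3.9 occupy positions 4–5 → each gets rank 5.
I has value 5.8 → rank 3.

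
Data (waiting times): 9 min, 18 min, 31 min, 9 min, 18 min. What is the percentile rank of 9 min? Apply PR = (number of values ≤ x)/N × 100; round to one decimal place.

N = 5.
Strictly below 9: 0. Equal to 9: 2.
PR = 2/5 × 100 = 40.0

40.0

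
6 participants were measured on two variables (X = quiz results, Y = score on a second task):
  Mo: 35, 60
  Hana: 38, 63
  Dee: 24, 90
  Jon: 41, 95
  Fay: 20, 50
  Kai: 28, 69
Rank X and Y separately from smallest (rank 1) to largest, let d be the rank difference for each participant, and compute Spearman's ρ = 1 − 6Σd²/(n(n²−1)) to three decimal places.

0.486

Ranks of variable 1: 4, 5, 2, 6, 1, 3
Ranks of variable 2: 2, 3, 5, 6, 1, 4
d = r₁ − r₂: 2, 2, -3, 0, 0, -1
d²: 4, 4, 9, 0, 0, 1; Σd² = 18
ρ = 1 − 6·18/(6·35) = 1 − 108/210 = 0.486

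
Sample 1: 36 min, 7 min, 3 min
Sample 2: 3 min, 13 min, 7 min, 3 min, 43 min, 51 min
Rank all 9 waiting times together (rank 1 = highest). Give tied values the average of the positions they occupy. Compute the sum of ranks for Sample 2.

28.5

Sorted (descending): 51, 43, 36, 13, 7, 7, 3, 3, 3
The 2 values of 7 occupy positions 5–6 → average rank (5+6)/2 = 5.5.
The 3 values of 3 occupy positions 7–9 → average rank 8.
Sample 2 values → pooled ranks: 3→8, 13→4, 7→5.5, 3→8, 43→2, 51→1
Rank sum = 8 + 4 + 5.5 + 8 + 2 + 1 = 28.5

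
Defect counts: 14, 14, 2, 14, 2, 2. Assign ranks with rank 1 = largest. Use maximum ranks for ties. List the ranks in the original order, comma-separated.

3, 3, 6, 3, 6, 6

Sorted (descending): 14, 14, 14, 2, 2, 2
The 3 values of 14 occupy positions 1–3 → each gets rank 3.
The 3 values of 2 occupy positions 4–6 → each gets rank 6.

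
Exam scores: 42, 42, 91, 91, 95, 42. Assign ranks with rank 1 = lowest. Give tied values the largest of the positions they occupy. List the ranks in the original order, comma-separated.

Sorted (ascending): 42, 42, 42, 91, 91, 95
The 3 values of 42 occupy positions 1–3 → each gets rank 3.
The 2 values of 91 occupy positions 4–5 → each gets rank 5.

3, 3, 5, 5, 6, 3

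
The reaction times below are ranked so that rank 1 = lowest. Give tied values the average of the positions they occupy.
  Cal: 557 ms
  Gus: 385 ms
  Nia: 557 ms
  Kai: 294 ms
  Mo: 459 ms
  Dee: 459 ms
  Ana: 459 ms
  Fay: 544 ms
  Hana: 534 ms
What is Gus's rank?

2

Sorted (ascending): 294, 385, 459, 459, 459, 534, 544, 557, 557
The 3 values of 459 occupy positions 3–5 → average rank 4.
The 2 values of 557 occupy positions 8–9 → average rank (8+9)/2 = 8.5.
Gus has value 385 ms → rank 2.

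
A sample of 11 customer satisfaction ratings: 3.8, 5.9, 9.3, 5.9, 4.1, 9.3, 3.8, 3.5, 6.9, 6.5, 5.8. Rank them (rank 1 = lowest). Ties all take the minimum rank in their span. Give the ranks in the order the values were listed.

2, 6, 10, 6, 4, 10, 2, 1, 9, 8, 5

Sorted (ascending): 3.5, 3.8, 3.8, 4.1, 5.8, 5.9, 5.9, 6.5, 6.9, 9.3, 9.3
The 2 values of 3.8 occupy positions 2–3 → each gets rank 2.
The 2 values of 5.9 occupy positions 6–7 → each gets rank 6.
The 2 values of 9.3 occupy positions 10–11 → each gets rank 10.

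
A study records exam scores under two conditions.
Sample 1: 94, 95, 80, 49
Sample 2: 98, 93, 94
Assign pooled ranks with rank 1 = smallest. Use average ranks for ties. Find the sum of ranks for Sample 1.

13.5

Sorted (ascending): 49, 80, 93, 94, 94, 95, 98
The 2 values of 94 occupy positions 4–5 → average rank (4+5)/2 = 4.5.
Sample 1 values → pooled ranks: 94→4.5, 95→6, 80→2, 49→1
Rank sum = 4.5 + 6 + 2 + 1 = 13.5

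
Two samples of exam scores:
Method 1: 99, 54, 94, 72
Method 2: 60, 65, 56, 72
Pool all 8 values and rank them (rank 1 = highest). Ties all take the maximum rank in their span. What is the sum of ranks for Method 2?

Sorted (descending): 99, 94, 72, 72, 65, 60, 56, 54
The 2 values of 72 occupy positions 3–4 → each gets rank 4.
Method 2 values → pooled ranks: 60→6, 65→5, 56→7, 72→4
Rank sum = 6 + 5 + 7 + 4 = 22

22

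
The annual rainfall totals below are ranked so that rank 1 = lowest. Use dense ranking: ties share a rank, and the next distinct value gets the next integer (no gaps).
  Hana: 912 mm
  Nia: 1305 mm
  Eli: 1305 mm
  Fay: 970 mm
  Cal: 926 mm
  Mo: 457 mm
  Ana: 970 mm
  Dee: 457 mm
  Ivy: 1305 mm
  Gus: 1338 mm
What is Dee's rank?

Sorted (ascending): 457, 457, 912, 926, 970, 970, 1305, 1305, 1305, 1338
The 2 values of 457 share dense rank 1.
The 2 values of 970 share dense rank 4.
The 3 values of 1305 share dense rank 5.
Remaining distinct values take the next consecutive integers.
Dee has value 457 mm → rank 1.

1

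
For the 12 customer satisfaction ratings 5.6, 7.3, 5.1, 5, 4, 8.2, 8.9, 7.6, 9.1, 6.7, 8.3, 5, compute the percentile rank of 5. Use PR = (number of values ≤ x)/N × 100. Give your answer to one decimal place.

N = 12.
Strictly below 5: 1. Equal to 5: 2.
PR = 3/12 × 100 = 25.0

25.0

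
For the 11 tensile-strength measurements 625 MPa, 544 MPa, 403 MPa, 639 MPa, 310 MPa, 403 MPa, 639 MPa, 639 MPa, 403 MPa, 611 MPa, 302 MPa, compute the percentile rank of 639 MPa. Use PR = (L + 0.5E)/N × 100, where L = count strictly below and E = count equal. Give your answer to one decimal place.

N = 11.
Strictly below 639: 8. Equal to 639: 3.
PR = (8 + 0.5·3)/11 × 100 = 86.4

86.4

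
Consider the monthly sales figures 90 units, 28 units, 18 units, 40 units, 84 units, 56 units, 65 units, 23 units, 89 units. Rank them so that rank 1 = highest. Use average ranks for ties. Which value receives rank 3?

Sorted (descending): 90, 89, 84, 65, 56, 40, 28, 23, 18
No ties — each value takes its position as its rank.
Rank 3 → value 84.

84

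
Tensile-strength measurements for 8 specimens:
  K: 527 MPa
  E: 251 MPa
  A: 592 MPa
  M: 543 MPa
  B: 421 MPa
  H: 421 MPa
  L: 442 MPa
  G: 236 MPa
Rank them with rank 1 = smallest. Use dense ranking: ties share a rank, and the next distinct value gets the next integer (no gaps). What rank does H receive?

3

Sorted (ascending): 236, 251, 421, 421, 442, 527, 543, 592
The 2 values of 421 share dense rank 3.
Remaining distinct values take the next consecutive integers.
H has value 421 MPa → rank 3.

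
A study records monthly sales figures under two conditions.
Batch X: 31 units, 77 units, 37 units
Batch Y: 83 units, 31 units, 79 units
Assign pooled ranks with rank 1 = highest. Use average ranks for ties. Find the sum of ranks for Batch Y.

Sorted (descending): 83, 79, 77, 37, 31, 31
The 2 values of 31 occupy positions 5–6 → average rank (5+6)/2 = 5.5.
Batch Y values → pooled ranks: 83→1, 31→5.5, 79→2
Rank sum = 1 + 5.5 + 2 = 8.5

8.5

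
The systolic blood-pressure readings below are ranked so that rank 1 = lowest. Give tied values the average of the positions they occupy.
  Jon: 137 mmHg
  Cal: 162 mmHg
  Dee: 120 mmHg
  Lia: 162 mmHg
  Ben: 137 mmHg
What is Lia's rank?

Sorted (ascending): 120, 137, 137, 162, 162
The 2 values of 137 occupy positions 2–3 → average rank (2+3)/2 = 2.5.
The 2 values of 162 occupy positions 4–5 → average rank (4+5)/2 = 4.5.
Lia has value 162 mmHg → rank 4.5.

4.5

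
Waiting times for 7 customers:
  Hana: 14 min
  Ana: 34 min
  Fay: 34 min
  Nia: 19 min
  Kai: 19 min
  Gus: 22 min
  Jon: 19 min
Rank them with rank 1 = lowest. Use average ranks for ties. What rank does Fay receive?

Sorted (ascending): 14, 19, 19, 19, 22, 34, 34
The 3 values of 19 occupy positions 2–4 → average rank 3.
The 2 values of 34 occupy positions 6–7 → average rank (6+7)/2 = 6.5.
Fay has value 34 min → rank 6.5.

6.5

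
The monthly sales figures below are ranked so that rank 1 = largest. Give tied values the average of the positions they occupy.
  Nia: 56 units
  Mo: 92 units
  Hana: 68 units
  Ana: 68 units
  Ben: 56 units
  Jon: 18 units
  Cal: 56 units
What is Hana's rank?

2.5

Sorted (descending): 92, 68, 68, 56, 56, 56, 18
The 2 values of 68 occupy positions 2–3 → average rank (2+3)/2 = 2.5.
The 3 values of 56 occupy positions 4–6 → average rank 5.
Hana has value 68 units → rank 2.5.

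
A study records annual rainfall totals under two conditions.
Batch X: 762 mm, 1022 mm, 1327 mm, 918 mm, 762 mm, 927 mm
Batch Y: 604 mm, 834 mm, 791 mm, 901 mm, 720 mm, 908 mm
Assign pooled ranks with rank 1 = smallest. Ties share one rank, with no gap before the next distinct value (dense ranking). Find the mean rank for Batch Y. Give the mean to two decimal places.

Sorted (ascending): 604, 720, 762, 762, 791, 834, 901, 908, 918, 927, 1022, 1327
The 2 values of 762 share dense rank 3.
Remaining distinct values take the next consecutive integers.
Batch Y values → pooled ranks: 604→1, 834→5, 791→4, 901→6, 720→2, 908→7
Mean rank = (1 + 5 + 4 + 6 + 2 + 7) / 6 = 4.17

4.17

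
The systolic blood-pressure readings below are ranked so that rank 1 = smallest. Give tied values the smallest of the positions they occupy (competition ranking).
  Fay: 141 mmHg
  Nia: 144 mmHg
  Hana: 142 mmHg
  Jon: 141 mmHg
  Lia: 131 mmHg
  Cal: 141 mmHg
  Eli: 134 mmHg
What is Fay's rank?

3

Sorted (ascending): 131, 134, 141, 141, 141, 142, 144
The 3 values of 141 occupy positions 3–5 → each gets rank 3.
Fay has value 141 mmHg → rank 3.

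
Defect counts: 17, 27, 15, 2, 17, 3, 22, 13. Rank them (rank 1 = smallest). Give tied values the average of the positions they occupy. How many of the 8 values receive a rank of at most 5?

4

Sorted (ascending): 2, 3, 13, 15, 17, 17, 22, 27
The 2 values of 17 occupy positions 5–6 → average rank (5+6)/2 = 5.5.
Ranks ≤ 5: {1, 2, 3, 4} → 4 values.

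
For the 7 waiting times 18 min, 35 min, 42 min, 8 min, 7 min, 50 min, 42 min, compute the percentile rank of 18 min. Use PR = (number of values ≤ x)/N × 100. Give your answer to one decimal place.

42.9

N = 7.
Strictly below 18: 2. Equal to 18: 1.
PR = 3/7 × 100 = 42.9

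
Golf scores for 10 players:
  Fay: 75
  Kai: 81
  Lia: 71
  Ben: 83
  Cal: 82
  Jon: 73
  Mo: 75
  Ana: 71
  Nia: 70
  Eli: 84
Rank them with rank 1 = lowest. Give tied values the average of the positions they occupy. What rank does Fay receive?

5.5

Sorted (ascending): 70, 71, 71, 73, 75, 75, 81, 82, 83, 84
The 2 values of 71 occupy positions 2–3 → average rank (2+3)/2 = 2.5.
The 2 values of 75 occupy positions 5–6 → average rank (5+6)/2 = 5.5.
Fay has value 75 → rank 5.5.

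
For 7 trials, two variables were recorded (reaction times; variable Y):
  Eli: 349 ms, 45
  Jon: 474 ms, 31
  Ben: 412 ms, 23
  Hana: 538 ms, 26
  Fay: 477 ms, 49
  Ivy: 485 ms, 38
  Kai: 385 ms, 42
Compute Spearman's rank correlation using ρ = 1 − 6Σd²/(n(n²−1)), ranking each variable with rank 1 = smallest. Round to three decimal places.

-0.286

Ranks of variable 1: 1, 4, 3, 7, 5, 6, 2
Ranks of variable 2: 6, 3, 1, 2, 7, 4, 5
d = r₁ − r₂: -5, 1, 2, 5, -2, 2, -3
d²: 25, 1, 4, 25, 4, 4, 9; Σd² = 72
ρ = 1 − 6·72/(7·48) = 1 − 432/336 = -0.286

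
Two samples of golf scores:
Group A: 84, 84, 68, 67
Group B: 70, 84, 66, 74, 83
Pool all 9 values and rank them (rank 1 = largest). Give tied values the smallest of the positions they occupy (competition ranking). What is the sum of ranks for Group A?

17

Sorted (descending): 84, 84, 84, 83, 74, 70, 68, 67, 66
The 3 values of 84 occupy positions 1–3 → each gets rank 1.
Group A values → pooled ranks: 84→1, 84→1, 68→7, 67→8
Rank sum = 1 + 1 + 7 + 8 = 17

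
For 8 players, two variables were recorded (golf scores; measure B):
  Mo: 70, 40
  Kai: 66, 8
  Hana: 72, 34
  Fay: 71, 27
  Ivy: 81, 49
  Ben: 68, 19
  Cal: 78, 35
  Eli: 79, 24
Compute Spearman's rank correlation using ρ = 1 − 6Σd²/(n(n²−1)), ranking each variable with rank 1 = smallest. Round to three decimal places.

Ranks of variable 1: 3, 1, 5, 4, 8, 2, 6, 7
Ranks of variable 2: 7, 1, 5, 4, 8, 2, 6, 3
d = r₁ − r₂: -4, 0, 0, 0, 0, 0, 0, 4
d²: 16, 0, 0, 0, 0, 0, 0, 16; Σd² = 32
ρ = 1 − 6·32/(8·63) = 1 − 192/504 = 0.619

0.619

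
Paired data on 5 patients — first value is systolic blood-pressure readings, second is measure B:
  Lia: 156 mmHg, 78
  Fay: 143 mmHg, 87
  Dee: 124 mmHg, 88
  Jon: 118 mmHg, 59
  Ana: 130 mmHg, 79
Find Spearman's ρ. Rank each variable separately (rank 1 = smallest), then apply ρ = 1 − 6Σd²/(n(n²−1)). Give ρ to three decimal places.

0.100

Ranks of variable 1: 5, 4, 2, 1, 3
Ranks of variable 2: 2, 4, 5, 1, 3
d = r₁ − r₂: 3, 0, -3, 0, 0
d²: 9, 0, 9, 0, 0; Σd² = 18
ρ = 1 − 6·18/(5·24) = 1 − 108/120 = 0.100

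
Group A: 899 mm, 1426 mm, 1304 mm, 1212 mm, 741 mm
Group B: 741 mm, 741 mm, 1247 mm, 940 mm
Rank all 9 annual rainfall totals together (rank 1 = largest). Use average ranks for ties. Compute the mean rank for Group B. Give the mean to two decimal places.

Sorted (descending): 1426, 1304, 1247, 1212, 940, 899, 741, 741, 741
The 3 values of 741 occupy positions 7–9 → average rank 8.
Group B values → pooled ranks: 741→8, 741→8, 1247→3, 940→5
Mean rank = (8 + 8 + 3 + 5) / 4 = 6.00

6.00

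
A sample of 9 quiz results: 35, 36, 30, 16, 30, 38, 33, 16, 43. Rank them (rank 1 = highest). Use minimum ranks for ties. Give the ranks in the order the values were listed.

4, 3, 6, 8, 6, 2, 5, 8, 1

Sorted (descending): 43, 38, 36, 35, 33, 30, 30, 16, 16
The 2 values of 30 occupy positions 6–7 → each gets rank 6.
The 2 values of 16 occupy positions 8–9 → each gets rank 8.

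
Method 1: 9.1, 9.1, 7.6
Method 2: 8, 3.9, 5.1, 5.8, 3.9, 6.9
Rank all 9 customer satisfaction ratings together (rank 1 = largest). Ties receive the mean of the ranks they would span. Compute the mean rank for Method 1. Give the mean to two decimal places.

Sorted (descending): 9.1, 9.1, 8, 7.6, 6.9, 5.8, 5.1, 3.9, 3.9
The 2 values of 9.1 occupy positions 1–2 → average rank (1+2)/2 = 1.5.
The 2 values of 3.9 occupy positions 8–9 → average rank (8+9)/2 = 8.5.
Method 1 values → pooled ranks: 9.1→1.5, 9.1→1.5, 7.6→4
Mean rank = (1.5 + 1.5 + 4) / 3 = 2.33

2.33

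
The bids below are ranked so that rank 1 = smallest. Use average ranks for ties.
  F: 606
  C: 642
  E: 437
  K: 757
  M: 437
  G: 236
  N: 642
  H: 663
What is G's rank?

Sorted (ascending): 236, 437, 437, 606, 642, 642, 663, 757
The 2 values of 437 occupy positions 2–3 → average rank (2+3)/2 = 2.5.
The 2 values of 642 occupy positions 5–6 → average rank (5+6)/2 = 5.5.
G has value 236 → rank 1.

1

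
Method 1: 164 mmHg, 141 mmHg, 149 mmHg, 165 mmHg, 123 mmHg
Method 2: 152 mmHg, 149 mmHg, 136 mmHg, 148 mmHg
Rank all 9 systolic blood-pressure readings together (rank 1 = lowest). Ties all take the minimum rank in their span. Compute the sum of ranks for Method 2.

18

Sorted (ascending): 123, 136, 141, 148, 149, 149, 152, 164, 165
The 2 values of 149 occupy positions 5–6 → each gets rank 5.
Method 2 values → pooled ranks: 152→7, 149→5, 136→2, 148→4
Rank sum = 7 + 5 + 2 + 4 = 18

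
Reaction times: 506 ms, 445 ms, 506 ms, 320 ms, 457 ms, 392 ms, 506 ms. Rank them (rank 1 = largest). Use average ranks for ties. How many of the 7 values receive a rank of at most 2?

Sorted (descending): 506, 506, 506, 457, 445, 392, 320
The 3 values of 506 occupy positions 1–3 → average rank 2.
Ranks ≤ 2: {2, 2, 2} → 3 values.

3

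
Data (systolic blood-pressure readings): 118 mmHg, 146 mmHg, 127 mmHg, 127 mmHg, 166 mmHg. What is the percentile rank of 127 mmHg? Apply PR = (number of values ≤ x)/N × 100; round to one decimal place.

60.0

N = 5.
Strictly below 127: 1. Equal to 127: 2.
PR = 3/5 × 100 = 60.0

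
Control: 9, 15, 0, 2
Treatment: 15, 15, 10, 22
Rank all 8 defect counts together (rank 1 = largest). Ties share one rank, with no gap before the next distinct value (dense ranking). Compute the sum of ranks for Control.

Sorted (descending): 22, 15, 15, 15, 10, 9, 2, 0
The 3 values of 15 share dense rank 2.
Remaining distinct values take the next consecutive integers.
Control values → pooled ranks: 9→4, 15→2, 0→6, 2→5
Rank sum = 4 + 2 + 6 + 5 = 17

17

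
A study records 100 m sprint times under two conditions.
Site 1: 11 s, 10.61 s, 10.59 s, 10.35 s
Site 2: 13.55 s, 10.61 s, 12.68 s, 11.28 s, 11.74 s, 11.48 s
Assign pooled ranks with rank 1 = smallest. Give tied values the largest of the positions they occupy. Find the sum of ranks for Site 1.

12

Sorted (ascending): 10.35, 10.59, 10.61, 10.61, 11, 11.28, 11.48, 11.74, 12.68, 13.55
The 2 values of 10.61 occupy positions 3–4 → each gets rank 4.
Site 1 values → pooled ranks: 11→5, 10.61→4, 10.59→2, 10.35→1
Rank sum = 5 + 4 + 2 + 1 = 12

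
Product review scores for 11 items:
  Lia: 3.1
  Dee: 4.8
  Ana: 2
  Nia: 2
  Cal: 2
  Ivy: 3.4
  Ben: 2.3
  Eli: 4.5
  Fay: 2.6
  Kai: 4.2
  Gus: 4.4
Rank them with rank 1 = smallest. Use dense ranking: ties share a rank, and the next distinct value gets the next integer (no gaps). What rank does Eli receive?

8

Sorted (ascending): 2, 2, 2, 2.3, 2.6, 3.1, 3.4, 4.2, 4.4, 4.5, 4.8
The 3 values of 2 share dense rank 1.
Remaining distinct values take the next consecutive integers.
Eli has value 4.5 → rank 8.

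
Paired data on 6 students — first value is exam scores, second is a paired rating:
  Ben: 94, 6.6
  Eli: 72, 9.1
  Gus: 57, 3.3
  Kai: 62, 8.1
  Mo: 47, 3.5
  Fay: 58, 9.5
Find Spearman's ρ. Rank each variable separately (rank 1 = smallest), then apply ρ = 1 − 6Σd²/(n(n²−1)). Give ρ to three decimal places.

Ranks of variable 1: 6, 5, 2, 4, 1, 3
Ranks of variable 2: 3, 5, 1, 4, 2, 6
d = r₁ − r₂: 3, 0, 1, 0, -1, -3
d²: 9, 0, 1, 0, 1, 9; Σd² = 20
ρ = 1 − 6·20/(6·35) = 1 − 120/210 = 0.429

0.429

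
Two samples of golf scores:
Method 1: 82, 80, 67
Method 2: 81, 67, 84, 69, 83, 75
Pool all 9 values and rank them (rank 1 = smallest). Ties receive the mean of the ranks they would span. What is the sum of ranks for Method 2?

Sorted (ascending): 67, 67, 69, 75, 80, 81, 82, 83, 84
The 2 values of 67 occupy positions 1–2 → average rank (1+2)/2 = 1.5.
Method 2 values → pooled ranks: 81→6, 67→1.5, 84→9, 69→3, 83→8, 75→4
Rank sum = 6 + 1.5 + 9 + 3 + 8 + 4 = 31.5

31.5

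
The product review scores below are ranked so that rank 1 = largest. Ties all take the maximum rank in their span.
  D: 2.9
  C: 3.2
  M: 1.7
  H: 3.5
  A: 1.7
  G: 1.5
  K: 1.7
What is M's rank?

Sorted (descending): 3.5, 3.2, 2.9, 1.7, 1.7, 1.7, 1.5
The 3 values of 1.7 occupy positions 4–6 → each gets rank 6.
M has value 1.7 → rank 6.

6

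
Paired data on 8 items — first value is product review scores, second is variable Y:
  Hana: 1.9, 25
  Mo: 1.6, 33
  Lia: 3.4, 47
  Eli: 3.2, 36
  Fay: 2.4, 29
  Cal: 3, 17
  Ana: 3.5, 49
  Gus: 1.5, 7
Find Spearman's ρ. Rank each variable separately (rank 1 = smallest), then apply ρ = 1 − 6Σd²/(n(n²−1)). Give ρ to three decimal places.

Ranks of variable 1: 3, 2, 7, 6, 4, 5, 8, 1
Ranks of variable 2: 3, 5, 7, 6, 4, 2, 8, 1
d = r₁ − r₂: 0, -3, 0, 0, 0, 3, 0, 0
d²: 0, 9, 0, 0, 0, 9, 0, 0; Σd² = 18
ρ = 1 − 6·18/(8·63) = 1 − 108/504 = 0.786

0.786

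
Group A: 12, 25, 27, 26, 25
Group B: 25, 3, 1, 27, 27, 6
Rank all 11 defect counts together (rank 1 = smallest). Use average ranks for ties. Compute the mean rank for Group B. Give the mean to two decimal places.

5.33

Sorted (ascending): 1, 3, 6, 12, 25, 25, 25, 26, 27, 27, 27
The 3 values of 25 occupy positions 5–7 → average rank 6.
The 3 values of 27 occupy positions 9–11 → average rank 10.
Group B values → pooled ranks: 25→6, 3→2, 1→1, 27→10, 27→10, 6→3
Mean rank = (6 + 2 + 1 + 10 + 10 + 3) / 6 = 5.33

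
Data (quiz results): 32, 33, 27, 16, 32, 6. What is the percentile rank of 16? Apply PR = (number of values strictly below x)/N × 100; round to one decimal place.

16.7

N = 6.
Strictly below 16: 1. Equal to 16: 1.
PR = 1/6 × 100 = 16.7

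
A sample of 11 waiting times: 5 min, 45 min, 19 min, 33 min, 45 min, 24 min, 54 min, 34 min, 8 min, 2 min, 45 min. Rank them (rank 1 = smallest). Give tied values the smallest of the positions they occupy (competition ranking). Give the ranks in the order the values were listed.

2, 8, 4, 6, 8, 5, 11, 7, 3, 1, 8

Sorted (ascending): 2, 5, 8, 19, 24, 33, 34, 45, 45, 45, 54
The 3 values of 45 occupy positions 8–10 → each gets rank 8.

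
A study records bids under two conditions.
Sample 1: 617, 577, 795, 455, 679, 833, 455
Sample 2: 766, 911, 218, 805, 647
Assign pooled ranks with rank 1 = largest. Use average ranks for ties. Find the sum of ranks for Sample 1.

50

Sorted (descending): 911, 833, 805, 795, 766, 679, 647, 617, 577, 455, 455, 218
The 2 values of 455 occupy positions 10–11 → average rank (10+11)/2 = 10.5.
Sample 1 values → pooled ranks: 617→8, 577→9, 795→4, 455→10.5, 679→6, 833→2, 455→10.5
Rank sum = 8 + 9 + 4 + 10.5 + 6 + 2 + 10.5 = 50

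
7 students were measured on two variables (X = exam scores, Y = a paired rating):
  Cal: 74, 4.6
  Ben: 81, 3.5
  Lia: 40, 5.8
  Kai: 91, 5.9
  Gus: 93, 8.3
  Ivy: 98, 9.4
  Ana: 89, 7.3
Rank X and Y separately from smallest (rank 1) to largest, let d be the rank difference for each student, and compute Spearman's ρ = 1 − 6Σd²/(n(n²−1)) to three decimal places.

Ranks of variable 1: 2, 3, 1, 5, 6, 7, 4
Ranks of variable 2: 2, 1, 3, 4, 6, 7, 5
d = r₁ − r₂: 0, 2, -2, 1, 0, 0, -1
d²: 0, 4, 4, 1, 0, 0, 1; Σd² = 10
ρ = 1 − 6·10/(7·48) = 1 − 60/336 = 0.821

0.821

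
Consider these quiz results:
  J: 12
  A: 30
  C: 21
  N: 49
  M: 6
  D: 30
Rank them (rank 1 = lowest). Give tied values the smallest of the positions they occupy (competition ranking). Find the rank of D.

Sorted (ascending): 6, 12, 21, 30, 30, 49
The 2 values of 30 occupy positions 4–5 → each gets rank 4.
D has value 30 → rank 4.

4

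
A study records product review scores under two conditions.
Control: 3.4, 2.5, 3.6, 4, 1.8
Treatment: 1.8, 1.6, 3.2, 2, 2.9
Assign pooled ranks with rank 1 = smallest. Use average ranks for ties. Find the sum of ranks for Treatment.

Sorted (ascending): 1.6, 1.8, 1.8, 2, 2.5, 2.9, 3.2, 3.4, 3.6, 4
The 2 values of 1.8 occupy positions 2–3 → average rank (2+3)/2 = 2.5.
Treatment values → pooled ranks: 1.8→2.5, 1.6→1, 3.2→7, 2→4, 2.9→6
Rank sum = 2.5 + 1 + 7 + 4 + 6 = 20.5

20.5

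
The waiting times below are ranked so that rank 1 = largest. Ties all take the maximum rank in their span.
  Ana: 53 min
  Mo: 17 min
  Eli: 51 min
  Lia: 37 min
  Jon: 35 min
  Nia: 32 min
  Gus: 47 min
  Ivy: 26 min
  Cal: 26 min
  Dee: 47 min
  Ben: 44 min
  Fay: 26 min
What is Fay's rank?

11

Sorted (descending): 53, 51, 47, 47, 44, 37, 35, 32, 26, 26, 26, 17
The 2 values of 47 occupy positions 3–4 → each gets rank 4.
The 3 values of 26 occupy positions 9–11 → each gets rank 11.
Fay has value 26 min → rank 11.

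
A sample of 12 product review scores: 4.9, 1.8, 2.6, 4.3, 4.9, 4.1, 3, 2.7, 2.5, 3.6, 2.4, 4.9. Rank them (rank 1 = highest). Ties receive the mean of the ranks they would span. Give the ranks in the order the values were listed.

2, 12, 9, 4, 2, 5, 7, 8, 10, 6, 11, 2

Sorted (descending): 4.9, 4.9, 4.9, 4.3, 4.1, 3.6, 3, 2.7, 2.6, 2.5, 2.4, 1.8
The 3 values of 4.9 occupy positions 1–3 → average rank 2.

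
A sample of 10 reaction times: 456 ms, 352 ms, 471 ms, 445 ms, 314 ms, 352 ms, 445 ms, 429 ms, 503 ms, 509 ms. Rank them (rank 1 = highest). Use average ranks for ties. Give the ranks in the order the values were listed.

4, 8.5, 3, 5.5, 10, 8.5, 5.5, 7, 2, 1

Sorted (descending): 509, 503, 471, 456, 445, 445, 429, 352, 352, 314
The 2 values of 445 occupy positions 5–6 → average rank (5+6)/2 = 5.5.
The 2 values of 352 occupy positions 8–9 → average rank (8+9)/2 = 8.5.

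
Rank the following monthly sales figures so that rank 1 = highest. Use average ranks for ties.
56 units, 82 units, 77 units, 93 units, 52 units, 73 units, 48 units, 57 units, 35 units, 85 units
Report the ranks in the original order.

Sorted (descending): 93, 85, 82, 77, 73, 57, 56, 52, 48, 35
No ties — each value takes its position as its rank.

7, 3, 4, 1, 8, 5, 9, 6, 10, 2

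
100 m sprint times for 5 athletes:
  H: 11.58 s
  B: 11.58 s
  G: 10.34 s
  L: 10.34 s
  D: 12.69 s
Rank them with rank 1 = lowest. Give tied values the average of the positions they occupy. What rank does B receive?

Sorted (ascending): 10.34, 10.34, 11.58, 11.58, 12.69
The 2 values of 10.34 occupy positions 1–2 → average rank (1+2)/2 = 1.5.
The 2 values of 11.58 occupy positions 3–4 → average rank (3+4)/2 = 3.5.
B has value 11.58 s → rank 3.5.

3.5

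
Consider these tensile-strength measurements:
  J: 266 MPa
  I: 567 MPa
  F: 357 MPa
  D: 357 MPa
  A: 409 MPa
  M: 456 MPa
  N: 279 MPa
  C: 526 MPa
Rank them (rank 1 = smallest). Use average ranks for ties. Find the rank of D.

Sorted (ascending): 266, 279, 357, 357, 409, 456, 526, 567
The 2 values of 357 occupy positions 3–4 → average rank (3+4)/2 = 3.5.
D has value 357 MPa → rank 3.5.

3.5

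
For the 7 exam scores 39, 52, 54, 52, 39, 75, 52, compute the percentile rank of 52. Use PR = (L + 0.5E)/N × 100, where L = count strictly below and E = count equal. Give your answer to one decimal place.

50.0

N = 7.
Strictly below 52: 2. Equal to 52: 3.
PR = (2 + 0.5·3)/7 × 100 = 50.0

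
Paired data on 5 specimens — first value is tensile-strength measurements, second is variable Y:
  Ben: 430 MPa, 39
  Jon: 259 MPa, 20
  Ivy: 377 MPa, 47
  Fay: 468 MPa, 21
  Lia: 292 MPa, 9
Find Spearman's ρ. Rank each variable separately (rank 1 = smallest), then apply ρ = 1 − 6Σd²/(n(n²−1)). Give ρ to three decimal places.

Ranks of variable 1: 4, 1, 3, 5, 2
Ranks of variable 2: 4, 2, 5, 3, 1
d = r₁ − r₂: 0, -1, -2, 2, 1
d²: 0, 1, 4, 4, 1; Σd² = 10
ρ = 1 − 6·10/(5·24) = 1 − 60/120 = 0.500

0.500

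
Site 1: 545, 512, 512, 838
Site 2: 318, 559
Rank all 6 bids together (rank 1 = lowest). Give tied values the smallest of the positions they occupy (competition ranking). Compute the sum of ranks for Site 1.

14

Sorted (ascending): 318, 512, 512, 545, 559, 838
The 2 values of 512 occupy positions 2–3 → each gets rank 2.
Site 1 values → pooled ranks: 545→4, 512→2, 512→2, 838→6
Rank sum = 4 + 2 + 2 + 6 = 14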